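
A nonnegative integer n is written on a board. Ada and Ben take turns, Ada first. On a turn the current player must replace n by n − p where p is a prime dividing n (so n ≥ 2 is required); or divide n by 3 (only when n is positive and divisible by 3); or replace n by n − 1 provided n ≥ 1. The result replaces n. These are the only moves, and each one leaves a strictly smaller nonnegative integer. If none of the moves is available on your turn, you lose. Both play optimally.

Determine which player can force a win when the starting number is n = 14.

Label each position W (a win for the player to move) or L (a loss). A position with no legal move is L; any other position is W exactly when some move reaches an L, and L when every move reaches a W.
n=0: no move → L
n=1: →0(L), so W
n=2: →0(L), so W
n=3: →0(L), so W
n=4: →2(W), 3(W) — all W, so L
n=5: →0(L), so W
n=6: →4(L), so W
n=7: →0(L), so W
n=8: →6(W), 7(W) — all W, so L
n=9: →8(L), so W
n=10: →8(L), so W
n=11: →0(L), so W
n=12: →4(L), so W
n=13: →0(L), so W
n=14: →7(W), 12(W), 13(W) — all W, so L
The starting position 14 is L: whatever Ada does, the opponent receives a W position.

Ben wins.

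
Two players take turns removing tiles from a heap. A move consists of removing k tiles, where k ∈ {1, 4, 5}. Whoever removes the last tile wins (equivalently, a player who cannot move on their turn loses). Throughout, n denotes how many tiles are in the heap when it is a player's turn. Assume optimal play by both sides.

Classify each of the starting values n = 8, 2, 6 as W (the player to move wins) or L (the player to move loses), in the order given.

8: L, 2: L, 6: W

Positions with no move are L. A position that does have a move is losing for the player to move precisely when every available move leads to a winning position for the opponent. Fill in the labels:
n=0: no move → L
n=1: W (go to 0, an L position)
n=2: L (sole option 1(W) is W)
n=3: W (go to 2, an L position)
n=4: W (go to 0, an L position)
n=5: W (go to 0, an L position)
n=6: W (go to 2, an L position)
n=7: W (go to 2, an L position)
n=8: L (options 7(W), 4(W), 3(W) are all W)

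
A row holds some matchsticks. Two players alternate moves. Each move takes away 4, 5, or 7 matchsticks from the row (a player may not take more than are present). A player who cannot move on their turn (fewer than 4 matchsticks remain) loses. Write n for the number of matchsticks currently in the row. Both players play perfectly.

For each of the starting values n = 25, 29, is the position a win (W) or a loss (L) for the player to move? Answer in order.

25: L, 29: W

Build the W/L table. Terminal = L. A non-terminal position is W if it has a move to some L; otherwise it is L.
n=0: no move → L
n=1: no move → L
n=2: no move → L
n=3: no move → L
n=4: W (go to 0, an L position)
n=5: W (go to 1, an L position)
n=6: W (go to 2, an L position)
n=7: W (go to 3, an L position)
n=8: W (go to 3, an L position)
n=9: W (go to 2, an L position)
n=10: W (go to 3, an L position)
n=11: L (options 7(W), 6(W), 4(W) are all W)
n=12: L (options 8(W), 7(W), 5(W) are all W)
n=13: L (options 9(W), 8(W), 6(W) are all W)
n=14: L (options 10(W), 9(W), 7(W) are all W)
n=15: W (go to 11, an L position)
n=16: W (go to 12, an L position)
n=17: W (go to 13, an L position)
n=18: W (go to 14, an L position)
n=19: W (go to 14, an L position)
n=20: W (go to 13, an L position)
n=21: W (go to 14, an L position)
n=22: L (options 18(W), 17(W), 15(W) are all W)
n=23: L (options 19(W), 18(W), 16(W) are all W)
n=24: L (options 20(W), 19(W), 17(W) are all W)
n=25: L (options 21(W), 20(W), 18(W) are all W)
n=26: W (go to 22, an L position)
n=27: W (go to 23, an L position)
n=28: W (go to 24, an L position)
n=29: W (go to 25, an L position)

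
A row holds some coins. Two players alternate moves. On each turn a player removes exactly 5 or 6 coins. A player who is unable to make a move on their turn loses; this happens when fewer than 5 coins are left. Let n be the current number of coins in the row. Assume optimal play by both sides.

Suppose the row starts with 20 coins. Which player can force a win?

Label each position W (a win for the player to move) or L (a loss). A position with no legal move is L; any other position is W exactly when some move reaches an L, and L when every move reaches a W.
n=0: no move → L
n=1: no move → L
n=2: no move → L
n=3: no move → L
n=4: no move → L
n=5: W (go to 0, an L position)
n=6: W (go to 1, an L position)
n=7: W (go to 2, an L position)
n=8: W (go to 3, an L position)
n=9: W (go to 4, an L position)
n=10: W (go to 4, an L position)
n=11: L (options 6(W), 5(W) are all W)
n=12: L (options 7(W), 6(W) are all W)
n=13: L (options 8(W), 7(W) are all W)
n=14: L (options 9(W), 8(W) are all W)
n=15: L (options 10(W), 9(W) are all W)
n=16: W (go to 11, an L position)
n=17: W (go to 12, an L position)
n=18: W (go to 13, an L position)
n=19: W (go to 14, an L position)
n=20: W (go to 15, an L position)
The starting position 20 is W: the player to move should remove 5, leaving 15, handing over an L position.

The first player wins.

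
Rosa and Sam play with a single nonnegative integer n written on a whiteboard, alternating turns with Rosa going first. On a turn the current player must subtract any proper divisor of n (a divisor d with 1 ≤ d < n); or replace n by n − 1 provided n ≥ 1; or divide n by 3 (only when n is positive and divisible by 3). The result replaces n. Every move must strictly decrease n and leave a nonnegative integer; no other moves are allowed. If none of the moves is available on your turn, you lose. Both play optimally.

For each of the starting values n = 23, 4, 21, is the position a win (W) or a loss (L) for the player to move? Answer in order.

23: L, 4: W, 21: W

Use the standard recursion: the mover loses at a terminal position; elsewhere, the mover wins exactly when some move hands the opponent an L position.
n=0: no move → L
n=1: W (go to 0, an L position)
n=2: L (sole option 1(W) is W)
n=3: W (go to 2, an L position)
n=4: W (go to 2, an L position)
n=5: L (sole option 4(W) is W)
n=6: W (go to 2, an L position)
n=7: L (sole option 6(W) is W)
n=8: W (go to 7, an L position)
n=9: L (options 3(W), 6(W), 8(W) are all W)
n=10: W (go to 5, an L position)
n=11: L (sole option 10(W) is W)
n=12: W (go to 9, an L position)
n=13: L (sole option 12(W) is W)
n=14: W (go to 7, an L position)
n=15: W (go to 5, an L position)
n=16: L (options 8(W), 12(W), 14(W), 15(W) are all W)
n=17: W (go to 16, an L position)
n=18: W (go to 9, an L position)
n=19: L (sole option 18(W) is W)
n=20: W (go to 16, an L position)
n=21: W (go to 7, an L position)
n=22: W (go to 11, an L position)
n=23: L (sole option 22(W) is W)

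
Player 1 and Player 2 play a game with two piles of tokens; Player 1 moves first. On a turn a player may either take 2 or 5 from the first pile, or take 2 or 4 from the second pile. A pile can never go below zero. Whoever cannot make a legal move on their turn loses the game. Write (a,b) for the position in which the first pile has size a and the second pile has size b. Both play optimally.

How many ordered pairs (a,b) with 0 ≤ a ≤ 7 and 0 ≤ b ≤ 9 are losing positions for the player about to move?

Work bottom-up. With no move the player to move loses. Otherwise the position is W if at least one move leads to an L position for the opponent, and L if every move leads to a W.
Every move lowers a or b (never raises either), so fill the grid row by row in increasing a, and left to right within a row: each cell's successors are then already labelled.
      b=0  b=1  b=2  b=3  b=4  b=5  b=6  b=7  b=8  b=9
a=0:    L    L    W    W    W    W    L    L    W    W
a=1:    L    L    W    W    W    W    L    L    W    W
a=2:    W    W    L    L    W    W    W    W    L    L
a=3:    W    W    L    L    W    W    W    W    L    L
a=4:    L    L    W    W    W    W    L    L    W    W
a=5:    W    W    W    W    L    L    W    W    W    W
a=6:    W    W    L    L    W    W    W    W    L    L
a=7:    L    L    W    W    W    W    L    L    W    W
Cells with no legal move (terminal, hence L): (0,0), (0,1), (1,0), (1,1).
The remaining L cells, each justified by listing all of its moves:
(0,6): →(0,4)(W), (0,2)(W) — all W, so L
(0,7): →(0,5)(W), (0,3)(W) — all W, so L
(1,6): →(1,4)(W), (1,2)(W) — all W, so L
(1,7): →(1,5)(W), (1,3)(W) — all W, so L
(2,2): →(0,2)(W), (2,0)(W) — all W, so L
(2,3): →(0,3)(W), (2,1)(W) — all W, so L
(2,8): →(0,8)(W), (2,6)(W), (2,4)(W) — all W, so L
(2,9): →(0,9)(W), (2,7)(W), (2,5)(W) — all W, so L
(3,2): →(1,2)(W), (3,0)(W) — all W, so L
(3,3): →(1,3)(W), (3,1)(W) — all W, so L
(3,8): →(1,8)(W), (3,6)(W), (3,4)(W) — all W, so L
(3,9): →(1,9)(W), (3,7)(W), (3,5)(W) — all W, so L
(4,0): →(2,0)(W) only, which is W, so L
(4,1): →(2,1)(W) only, which is W, so L
(4,6): →(2,6)(W), (4,4)(W), (4,2)(W) — all W, so L
(4,7): →(2,7)(W), (4,5)(W), (4,3)(W) — all W, so L
(5,4): →(3,4)(W), (0,4)(W), (5,2)(W), (5,0)(W) — all W, so L
(5,5): →(3,5)(W), (0,5)(W), (5,3)(W), (5,1)(W) — all W, so L
(6,2): →(4,2)(W), (1,2)(W), (6,0)(W) — all W, so L
(6,3): →(4,3)(W), (1,3)(W), (6,1)(W) — all W, so L
(6,8): →(4,8)(W), (1,8)(W), (6,6)(W), (6,4)(W) — all W, so L
(6,9): →(4,9)(W), (1,9)(W), (6,7)(W), (6,5)(W) — all W, so L
(7,0): →(5,0)(W), (2,0)(W) — all W, so L
(7,1): →(5,1)(W), (2,1)(W) — all W, so L
(7,6): →(5,6)(W), (2,6)(W), (7,4)(W), (7,2)(W) — all W, so L
(7,7): →(5,7)(W), (2,7)(W), (7,5)(W), (7,3)(W) — all W, so L
Every other cell has at least one move into one of the L cells above, so it is W.
L cells per row: a=0: 4, a=1: 4, a=2: 4, a=3: 4, a=4: 4, a=5: 2, a=6: 4, a=7: 4; total 30.

30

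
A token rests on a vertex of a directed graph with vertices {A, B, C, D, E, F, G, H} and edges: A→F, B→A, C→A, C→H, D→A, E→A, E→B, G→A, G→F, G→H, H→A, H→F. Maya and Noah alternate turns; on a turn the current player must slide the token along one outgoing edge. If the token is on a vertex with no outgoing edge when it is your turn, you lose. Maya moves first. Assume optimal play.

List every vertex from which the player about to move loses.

B, C, D, F

Use the standard recursion: the mover loses at a terminal position; elsewhere, the mover wins exactly when some move hands the opponent an L position.
Every edge goes from a vertex to one that appears earlier in the order F, A, H, C, G, B, E, D, so processing vertices in that order labels each vertex after all of its successors.
F: no outgoing edge → L
A: W (go to F, an L position)
H: W (go to F, an L position)
C: L (options H(W), A(W) are all W)
G: W (go to F, an L position)
B: L (sole option A(W) is W)
E: W (go to B, an L position)
D: L (sole option A(W) is W)
Reading off the rows marked L gives the requested list; there are 4 such vertices.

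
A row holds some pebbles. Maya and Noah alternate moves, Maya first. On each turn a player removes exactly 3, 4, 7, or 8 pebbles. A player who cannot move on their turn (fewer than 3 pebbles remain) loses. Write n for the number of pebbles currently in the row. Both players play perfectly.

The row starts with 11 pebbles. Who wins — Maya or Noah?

Compute win/loss labels from the base case upward. A position with no move is L. Any other position is W if it can reach an L in one move, else L.
n=0: no move → L
n=1: no move → L
n=2: no move → L
n=3: →0(L), so W
n=4: →1(L), so W
n=5: →2(L), so W
n=6: →2(L), so W
n=7: →0(L), so W
n=8: →1(L), so W
n=9: →2(L), so W
n=10: →2(L), so W
n=11: →8(W), 7(W), 4(W), 3(W) — all W, so L
The starting position 11 is L: whatever Maya does, the opponent receives a W position.

Noah wins.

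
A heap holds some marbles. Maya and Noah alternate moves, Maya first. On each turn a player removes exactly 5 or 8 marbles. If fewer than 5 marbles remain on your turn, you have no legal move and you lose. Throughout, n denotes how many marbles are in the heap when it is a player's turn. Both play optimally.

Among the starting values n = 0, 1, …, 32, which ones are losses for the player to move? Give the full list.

Label each position W (a win for the player to move) or L (a loss). A position with no legal move is L; any other position is W exactly when some move reaches an L, and L when every move reaches a W.
n=0: no move → L
n=1: no move → L
n=2: no move → L
n=3: no move → L
n=4: no move → L
n=5: →0(L), so W
n=6: →1(L), so W
n=7: →2(L), so W
n=8: →3(L), so W
n=9: →4(L), so W
n=10: →2(L), so W
n=11: →3(L), so W
n=12: →4(L), so W
n=13: →8(W), 5(W) — all W, so L
n=14: →9(W), 6(W) — all W, so L
n=15: →10(W), 7(W) — all W, so L
n=16: →11(W), 8(W) — all W, so L
n=17: →12(W), 9(W) — all W, so L
n=18: →13(L), so W
n=19: →14(L), so W
n=20: →15(L), so W
n=21: →16(L), so W
n=22: →17(L), so W
n=23: →15(L), so W
n=24: →16(L), so W
n=25: →17(L), so W
n=26: →21(W), 18(W) — all W, so L
n=27: →22(W), 19(W) — all W, so L
n=28: →23(W), 20(W) — all W, so L
n=29: →24(W), 21(W) — all W, so L
n=30: →25(W), 22(W) — all W, so L
n=31: →26(L), so W
n=32: →27(L), so W
Reading off the rows marked L gives the requested list; there are 15 such values of n.

0, 1, 2, 3, 4, 13, 14, 15, 16, 17, 26, 27, 28, 29, 30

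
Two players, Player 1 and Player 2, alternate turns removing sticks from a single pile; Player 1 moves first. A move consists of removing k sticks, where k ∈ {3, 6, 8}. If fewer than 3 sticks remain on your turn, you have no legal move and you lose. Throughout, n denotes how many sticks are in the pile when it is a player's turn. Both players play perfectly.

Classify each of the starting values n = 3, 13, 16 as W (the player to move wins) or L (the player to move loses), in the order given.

3: W, 13: L, 16: W

Positions with no move are L. A position that does have a move is losing for the player to move precisely when every available move leads to a winning position for the opponent. Fill in the labels:
n=0: no move → L
n=1: no move → L
n=2: no move → L
n=3: can move to 0, which is L ⇒ W
n=4: can move to 1, which is L ⇒ W
n=5: can move to 2, which is L ⇒ W
n=6: can move to 0, which is L ⇒ W
n=7: can move to 1, which is L ⇒ W
n=8: can move to 2, which is L ⇒ W
n=9: can move to 1, which is L ⇒ W
n=10: can move to 2, which is L ⇒ W
n=11: moves to 8(W), 5(W), 3(W); every one is W ⇒ L
n=12: moves to 9(W), 6(W), 4(W); every one is W ⇒ L
n=13: moves to 10(W), 7(W), 5(W); every one is W ⇒ L
n=14: can move to 11, which is L ⇒ W
n=15: can move to 12, which is L ⇒ W
n=16: can move to 13, which is L ⇒ W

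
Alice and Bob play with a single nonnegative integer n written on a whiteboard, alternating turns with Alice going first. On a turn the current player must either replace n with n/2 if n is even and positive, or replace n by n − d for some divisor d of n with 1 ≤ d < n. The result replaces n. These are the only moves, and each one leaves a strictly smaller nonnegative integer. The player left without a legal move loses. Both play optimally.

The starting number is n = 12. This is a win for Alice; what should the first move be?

Compute win/loss labels from the base case upward. A position with no move is L. Any other position is W if it can reach an L in one move, else L.
n=0: no move → L
n=1: no move → L
n=2: W (go to 1, an L position)
n=3: L (sole option 2(W) is W)
n=4: W (go to 3, an L position)
n=5: L (sole option 4(W) is W)
n=6: W (go to 3, an L position)
n=7: L (sole option 6(W) is W)
n=8: W (go to 7, an L position)
n=9: L (options 6(W), 8(W) are all W)
n=10: W (go to 5, an L position)
n=11: L (sole option 10(W) is W)
n=12: W (go to 9, an L position)
From 12, the L positions reachable in one move are: 9, 11. Any move reaching one of these is winning.

Move to 9.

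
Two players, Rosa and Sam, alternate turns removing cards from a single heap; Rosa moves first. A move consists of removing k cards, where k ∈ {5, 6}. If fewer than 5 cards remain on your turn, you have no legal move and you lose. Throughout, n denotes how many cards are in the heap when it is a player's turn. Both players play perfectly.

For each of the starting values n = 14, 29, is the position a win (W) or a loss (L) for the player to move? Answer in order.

14: L, 29: W

Classify positions by backward induction: terminal positions (no move available) are L. From any other position, the mover wins iff some move reaches an L.
n=0: no move → L
n=1: no move → L
n=2: no move → L
n=3: no move → L
n=4: no move → L
n=5: →0(L), so W
n=6: →1(L), so W
n=7: →2(L), so W
n=8: →3(L), so W
n=9: →4(L), so W
n=10: →4(L), so W
n=11: →6(W), 5(W) — all W, so L
n=12: →7(W), 6(W) — all W, so L
n=13: →8(W), 7(W) — all W, so L
n=14: →9(W), 8(W) — all W, so L
n=15: →10(W), 9(W) — all W, so L
n=16: →11(L), so W
n=17: →12(L), so W
n=18: →13(L), so W
n=19: →14(L), so W
n=20: →15(L), so W
n=21: →15(L), so W
n=22: →17(W), 16(W) — all W, so L
n=23: →18(W), 17(W) — all W, so L
n=24: →19(W), 18(W) — all W, so L
n=25: →20(W), 19(W) — all W, so L
n=26: →21(W), 20(W) — all W, so L
n=27: →22(L), so W
n=28: →23(L), so W
n=29: →24(L), so W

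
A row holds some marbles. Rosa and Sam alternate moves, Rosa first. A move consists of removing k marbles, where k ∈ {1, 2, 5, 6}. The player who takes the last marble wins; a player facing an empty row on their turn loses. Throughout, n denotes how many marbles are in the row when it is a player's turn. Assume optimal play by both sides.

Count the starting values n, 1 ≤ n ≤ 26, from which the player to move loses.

7

Build the W/L table. Terminal = L. A non-terminal position is W if it has a move to some L; otherwise it is L.
n=0: no move → L
n=1: →0(L), so W
n=2: →0(L), so W
n=3: →2(W), 1(W) — all W, so L
n=4: →3(L), so W
n=5: →3(L), so W
n=6: →0(L), so W
n=7: →6(W), 5(W), 2(W), 1(W) — all W, so L
n=8: →7(L), so W
n=9: →7(L), so W
n=10: →9(W), 8(W), 5(W), 4(W) — all W, so L
n=11: →10(L), so W
n=12: →10(L), so W
n=13: →7(L), so W
n=14: →13(W), 12(W), 9(W), 8(W) — all W, so L
n=15: →14(L), so W
n=16: →14(L), so W
n=17: →16(W), 15(W), 12(W), 11(W) — all W, so L
n=18: →17(L), so W
n=19: →17(L), so W
n=20: →14(L), so W
n=21: →20(W), 19(W), 16(W), 15(W) — all W, so L
n=22: →21(L), so W
n=23: →21(L), so W
n=24: →23(W), 22(W), 19(W), 18(W) — all W, so L
n=25: →24(L), so W
n=26: →24(L), so W
L entries with 1 ≤ n ≤ 26 (n=0 is outside the asked range and is not counted): n = 3, 7, 10, 14, 17, 21, 24; that makes 7.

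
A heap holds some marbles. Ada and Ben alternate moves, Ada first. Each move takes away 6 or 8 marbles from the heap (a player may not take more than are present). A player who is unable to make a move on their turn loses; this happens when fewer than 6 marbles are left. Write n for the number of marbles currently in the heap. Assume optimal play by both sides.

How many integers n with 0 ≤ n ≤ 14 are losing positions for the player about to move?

7

Build the W/L table. Terminal = L. A non-terminal position is W if it has a move to some L; otherwise it is L.
n=0: no move → L
n=1: no move → L
n=2: no move → L
n=3: no move → L
n=4: no move → L
n=5: no move → L
n=6: →0(L), so W
n=7: →1(L), so W
n=8: →2(L), so W
n=9: →3(L), so W
n=10: →4(L), so W
n=11: →5(L), so W
n=12: →4(L), so W
n=13: →5(L), so W
n=14: →8(W), 6(W) — all W, so L
L entries with 0 ≤ n ≤ 14: n = 0, 1, 2, 3, 4, 5, 14; that makes 7.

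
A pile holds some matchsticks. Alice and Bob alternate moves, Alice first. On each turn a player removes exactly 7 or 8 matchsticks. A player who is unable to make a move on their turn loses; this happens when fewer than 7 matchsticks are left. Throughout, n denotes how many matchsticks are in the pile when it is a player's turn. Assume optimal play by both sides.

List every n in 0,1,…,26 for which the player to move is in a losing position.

0, 1, 2, 3, 4, 5, 6, 15, 16, 17, 18, 19, 20, 21

Work bottom-up. With no move the player to move loses. Otherwise the position is W if at least one move leads to an L position for the opponent, and L if every move leads to a W.
n=0: no move → L
n=1: no move → L
n=2: no move → L
n=3: no move → L
n=4: no move → L
n=5: no move → L
n=6: no move → L
n=7: →0(L), so W
n=8: →1(L), so W
n=9: →2(L), so W
n=10: →3(L), so W
n=11: →4(L), so W
n=12: →5(L), so W
n=13: →6(L), so W
n=14: →6(L), so W
n=15: →8(W), 7(W) — all W, so L
n=16: →9(W), 8(W) — all W, so L
n=17: →10(W), 9(W) — all W, so L
n=18: →11(W), 10(W) — all W, so L
n=19: →12(W), 11(W) — all W, so L
n=20: →13(W), 12(W) — all W, so L
n=21: →14(W), 13(W) — all W, so L
n=22: →15(L), so W
n=23: →16(L), so W
n=24: →17(L), so W
n=25: →18(L), so W
n=26: →19(L), so W
The losing starting values of n are exactly the entries labelled L in this table (14 of them).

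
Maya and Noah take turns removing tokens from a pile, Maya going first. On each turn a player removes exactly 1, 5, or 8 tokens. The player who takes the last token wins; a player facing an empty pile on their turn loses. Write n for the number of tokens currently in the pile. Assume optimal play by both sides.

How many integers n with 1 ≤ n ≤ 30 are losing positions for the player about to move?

10

Use the standard recursion: the mover loses at a terminal position; elsewhere, the mover wins exactly when some move hands the opponent an L position.
n=0: no move → L
n=1: reaches L-position 0 → W
n=2: only reaches 1(W), which is W → L
n=3: reaches L-position 2 → W
n=4: only reaches 3(W), which is W → L
n=5: reaches L-position 4 → W
n=6: only reaches 5(W), 1(W), all W → L
n=7: reaches L-position 6 → W
n=8: reaches L-position 0 → W
n=9: reaches L-position 4 → W
n=10: reaches L-position 2 → W
n=11: reaches L-position 6 → W
n=12: reaches L-position 4 → W
n=13: only reaches 12(W), 8(W), 5(W), all W → L
n=14: reaches L-position 13 → W
n=15: only reaches 14(W), 10(W), 7(W), all W → L
n=16: reaches L-position 15 → W
n=17: only reaches 16(W), 12(W), 9(W), all W → L
n=18: reaches L-position 17 → W
n=19: only reaches 18(W), 14(W), 11(W), all W → L
n=20: reaches L-position 19 → W
n=21: reaches L-position 13 → W
n=22: reaches L-position 17 → W
n=23: reaches L-position 15 → W
n=24: reaches L-position 19 → W
n=25: reaches L-position 17 → W
n=26: only reaches 25(W), 21(W), 18(W), all W → L
n=27: reaches L-position 26 → W
n=28: only reaches 27(W), 23(W), 20(W), all W → L
n=29: reaches L-position 28 → W
n=30: only reaches 29(W), 25(W), 22(W), all W → L
L entries with 1 ≤ n ≤ 30 (n=0 is outside the asked range and is not counted): n = 2, 4, 6, 13, 15, 17, 19, 26, 28, 30; that makes 10.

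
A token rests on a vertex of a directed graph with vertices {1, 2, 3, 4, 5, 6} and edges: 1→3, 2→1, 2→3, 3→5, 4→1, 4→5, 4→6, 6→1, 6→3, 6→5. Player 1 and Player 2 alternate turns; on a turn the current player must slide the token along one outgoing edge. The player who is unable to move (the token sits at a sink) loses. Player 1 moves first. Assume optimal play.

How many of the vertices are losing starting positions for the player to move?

Positions with no move are L. A position that does have a move is losing for the player to move precisely when every available move leads to a winning position for the opponent. Fill in the labels:
Every edge goes from a vertex to one that appears earlier in the order 5, 3, 1, 6, 4, 2, so processing vertices in that order labels each vertex after all of its successors.
5: no outgoing edge → L
3: can move to 5, which is L ⇒ W
1: the only move is to 3(W), a W ⇒ L
6: can move to 1, which is L ⇒ W
4: can move to 1, which is L ⇒ W
2: can move to 1, which is L ⇒ W
The L vertices are 1, 5; that is 2 in all.

2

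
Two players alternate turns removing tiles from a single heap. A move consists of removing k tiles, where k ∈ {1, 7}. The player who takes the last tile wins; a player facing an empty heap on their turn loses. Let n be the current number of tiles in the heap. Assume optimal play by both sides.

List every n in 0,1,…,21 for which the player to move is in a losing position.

Work bottom-up. With no move the player to move loses. Otherwise the position is W if at least one move leads to an L position for the opponent, and L if every move leads to a W.
n=0: no move → L
n=1: can move to 0, which is L ⇒ W
n=2: the only move is to 1(W), a W ⇒ L
n=3: can move to 2, which is L ⇒ W
n=4: the only move is to 3(W), a W ⇒ L
n=5: can move to 4, which is L ⇒ W
n=6: the only move is to 5(W), a W ⇒ L
n=7: can move to 6, which is L ⇒ W
n=8: moves to 7(W), 1(W); every one is W ⇒ L
n=9: can move to 8, which is L ⇒ W
n=10: moves to 9(W), 3(W); every one is W ⇒ L
n=11: can move to 10, which is L ⇒ W
n=12: moves to 11(W), 5(W); every one is W ⇒ L
n=13: can move to 12, which is L ⇒ W
n=14: moves to 13(W), 7(W); every one is W ⇒ L
n=15: can move to 14, which is L ⇒ W
n=16: moves to 15(W), 9(W); every one is W ⇒ L
n=17: can move to 16, which is L ⇒ W
n=18: moves to 17(W), 11(W); every one is W ⇒ L
n=19: can move to 18, which is L ⇒ W
n=20: moves to 19(W), 13(W); every one is W ⇒ L
n=21: can move to 20, which is L ⇒ W
Reading off the rows marked L gives the requested list; there are 11 such values of n.

0, 2, 4, 6, 8, 10, 12, 14, 16, 18, 20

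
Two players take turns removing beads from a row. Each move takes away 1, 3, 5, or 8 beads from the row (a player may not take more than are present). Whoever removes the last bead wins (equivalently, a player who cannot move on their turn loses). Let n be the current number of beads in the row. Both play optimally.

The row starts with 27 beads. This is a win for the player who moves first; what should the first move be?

Work bottom-up. With no move the player to move loses. Otherwise the position is W if at least one move leads to an L position for the opponent, and L if every move leads to a W.
n=0: no move → L
n=1: reaches L-position 0 → W
n=2: only reaches 1(W), which is W → L
n=3: reaches L-position 2 → W
n=4: only reaches 3(W), 1(W), all W → L
n=5: reaches L-position 4 → W
n=6: only reaches 5(W), 3(W), 1(W), all W → L
n=7: reaches L-position 6 → W
n=8: reaches L-position 0 → W
n=9: reaches L-position 6 → W
n=10: reaches L-position 2 → W
n=11: reaches L-position 6 → W
n=12: reaches L-position 4 → W
n=13: only reaches 12(W), 10(W), 8(W), 5(W), all W → L
n=14: reaches L-position 13 → W
n=15: only reaches 14(W), 12(W), 10(W), 7(W), all W → L
n=16: reaches L-position 15 → W
n=17: only reaches 16(W), 14(W), 12(W), 9(W), all W → L
n=18: reaches L-position 17 → W
n=19: only reaches 18(W), 16(W), 14(W), 11(W), all W → L
n=20: reaches L-position 19 → W
n=21: reaches L-position 13 → W
n=22: reaches L-position 19 → W
n=23: reaches L-position 15 → W
n=24: reaches L-position 19 → W
n=25: reaches L-position 17 → W
n=26: only reaches 25(W), 23(W), 21(W), 18(W), all W → L
n=27: reaches L-position 26 → W
From 27, the L positions reachable in one move are: 26, 19. Any move reaching one of these is winning.

Remove 1, leaving 26.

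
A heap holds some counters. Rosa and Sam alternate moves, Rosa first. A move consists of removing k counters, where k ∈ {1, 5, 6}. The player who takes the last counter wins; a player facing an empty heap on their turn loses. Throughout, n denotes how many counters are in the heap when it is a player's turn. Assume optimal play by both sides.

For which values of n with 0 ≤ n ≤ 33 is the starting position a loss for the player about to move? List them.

Compute win/loss labels from the base case upward. A position with no move is L. Any other position is W if it can reach an L in one move, else L.
n=0: no move → L
n=1: reaches L-position 0 → W
n=2: only reaches 1(W), which is W → L
n=3: reaches L-position 2 → W
n=4: only reaches 3(W), which is W → L
n=5: reaches L-position 4 → W
n=6: reaches L-position 0 → W
n=7: reaches L-position 2 → W
n=8: reaches L-position 2 → W
n=9: reaches L-position 4 → W
n=10: reaches L-position 4 → W
n=11: only reaches 10(W), 6(W), 5(W), all W → L
n=12: reaches L-position 11 → W
n=13: only reaches 12(W), 8(W), 7(W), all W → L
n=14: reaches L-position 13 → W
n=15: only reaches 14(W), 10(W), 9(W), all W → L
n=16: reaches L-position 15 → W
n=17: reaches L-position 11 → W
n=18: reaches L-position 13 → W
n=19: reaches L-position 13 → W
n=20: reaches L-position 15 → W
n=21: reaches L-position 15 → W
n=22: only reaches 21(W), 17(W), 16(W), all W → L
n=23: reaches L-position 22 → W
n=24: only reaches 23(W), 19(W), 18(W), all W → L
n=25: reaches L-position 24 → W
n=26: only reaches 25(W), 21(W), 20(W), all W → L
n=27: reaches L-position 26 → W
n=28: reaches L-position 22 → W
n=29: reaches L-position 24 → W
n=30: reaches L-position 24 → W
n=31: reaches L-position 26 → W
n=32: reaches L-position 26 → W
n=33: only reaches 32(W), 28(W), 27(W), all W → L
The losing starting values of n are exactly the entries labelled L in this table (10 of them).

0, 2, 4, 11, 13, 15, 22, 24, 26, 33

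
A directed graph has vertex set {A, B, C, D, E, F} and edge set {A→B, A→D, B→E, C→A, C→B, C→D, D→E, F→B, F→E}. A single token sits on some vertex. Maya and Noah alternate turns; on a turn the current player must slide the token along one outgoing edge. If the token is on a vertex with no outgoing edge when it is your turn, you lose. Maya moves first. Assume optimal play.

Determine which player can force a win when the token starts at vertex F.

Positions with no move are L. A position that does have a move is losing for the player to move precisely when every available move leads to a winning position for the opponent. Fill in the labels:
Every edge goes from a vertex to one that appears earlier in the order E, B, F, D, A, C, so processing vertices in that order labels each vertex after all of its successors.
E: no outgoing edge → L
B: →E(L), so W
F: →E(L), so W
D: →E(L), so W
A: →D(W), B(W) — all W, so L
C: →A(L), so W
The starting position F is W: Maya should move to E, handing over an L position.

Maya wins.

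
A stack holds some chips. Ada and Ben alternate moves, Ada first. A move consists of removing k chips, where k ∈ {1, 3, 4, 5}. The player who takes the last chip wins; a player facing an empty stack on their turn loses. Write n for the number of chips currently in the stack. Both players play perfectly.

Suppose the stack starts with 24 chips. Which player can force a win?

Ben wins.

Work bottom-up. With no move the player to move loses. Otherwise the position is W if at least one move leads to an L position for the opponent, and L if every move leads to a W.
n=0: no move → L
n=1: →0(L), so W
n=2: →1(W) only, which is W, so L
n=3: →2(L), so W
n=4: →0(L), so W
n=5: →2(L), so W
n=6: →2(L), so W
n=7: →2(L), so W
n=8: →7(W), 5(W), 4(W), 3(W) — all W, so L
n=9: →8(L), so W
n=10: →9(W), 7(W), 6(W), 5(W) — all W, so L
n=11: →10(L), so W
n=12: →8(L), so W
n=13: →10(L), so W
n=14: →10(L), so W
n=15: →10(L), so W
n=16: →15(W), 13(W), 12(W), 11(W) — all W, so L
n=17: →16(L), so W
n=18: →17(W), 15(W), 14(W), 13(W) — all W, so L
n=19: →18(L), so W
n=20: →16(L), so W
n=21: →18(L), so W
n=22: →18(L), so W
n=23: →18(L), so W
n=24: →23(W), 21(W), 20(W), 19(W) — all W, so L
The starting position 24 is L: whatever Ada does, the opponent receives a W position.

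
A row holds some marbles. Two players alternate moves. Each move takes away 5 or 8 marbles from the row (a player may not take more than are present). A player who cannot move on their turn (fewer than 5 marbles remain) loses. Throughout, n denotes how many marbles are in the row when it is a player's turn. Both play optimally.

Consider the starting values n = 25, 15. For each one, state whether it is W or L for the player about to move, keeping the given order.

25: W, 15: L

Positions with no move are L. A position that does have a move is losing for the player to move precisely when every available move leads to a winning position for the opponent. Fill in the labels:
n=0: no move → L
n=1: no move → L
n=2: no move → L
n=3: no move → L
n=4: no move → L
n=5: can move to 0, which is L ⇒ W
n=6: can move to 1, which is L ⇒ W
n=7: can move to 2, which is L ⇒ W
n=8: can move to 3, which is L ⇒ W
n=9: can move to 4, which is L ⇒ W
n=10: can move to 2, which is L ⇒ W
n=11: can move to 3, which is L ⇒ W
n=12: can move to 4, which is L ⇒ W
n=13: moves to 8(W), 5(W); every one is W ⇒ L
n=14: moves to 9(W), 6(W); every one is W ⇒ L
n=15: moves to 10(W), 7(W); every one is W ⇒ L
n=16: moves to 11(W), 8(W); every one is W ⇒ L
n=17: moves to 12(W), 9(W); every one is W ⇒ L
n=18: can move to 13, which is L ⇒ W
n=19: can move to 14, which is L ⇒ W
n=20: can move to 15, which is L ⇒ W
n=21: can move to 16, which is L ⇒ W
n=22: can move to 17, which is L ⇒ W
n=23: can move to 15, which is L ⇒ W
n=24: can move to 16, which is L ⇒ W
n=25: can move to 17, which is L ⇒ W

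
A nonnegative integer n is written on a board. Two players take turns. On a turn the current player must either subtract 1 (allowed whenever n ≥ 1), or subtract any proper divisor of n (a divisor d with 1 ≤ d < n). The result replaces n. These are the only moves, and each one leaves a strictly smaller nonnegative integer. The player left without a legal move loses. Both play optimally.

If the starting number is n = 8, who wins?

The first player wins.

Work bottom-up. With no move the player to move loses. Otherwise the position is W if at least one move leads to an L position for the opponent, and L if every move leads to a W.
n=0: no move → L
n=1: can move to 0, which is L ⇒ W
n=2: the only move is to 1(W), a W ⇒ L
n=3: can move to 2, which is L ⇒ W
n=4: can move to 2, which is L ⇒ W
n=5: the only move is to 4(W), a W ⇒ L
n=6: can move to 5, which is L ⇒ W
n=7: the only move is to 6(W), a W ⇒ L
n=8: can move to 7, which is L ⇒ W
From 8 the player to move can move to 7, reaching an L position.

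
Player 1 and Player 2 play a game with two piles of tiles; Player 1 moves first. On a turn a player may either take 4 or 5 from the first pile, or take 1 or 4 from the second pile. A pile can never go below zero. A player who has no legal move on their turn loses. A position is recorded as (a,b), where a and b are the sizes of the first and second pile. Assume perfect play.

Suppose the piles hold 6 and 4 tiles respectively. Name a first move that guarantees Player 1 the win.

Classify positions by backward induction: terminal positions (no move available) are L. From any other position, the mover wins iff some move reaches an L.
No move ever increases a pile, so every position that can arise here has a ≤ 6 and b ≤ 4; it is enough to label the cells with 0 ≤ a ≤ 6 and 0 ≤ b ≤ 4.
Every move lowers a or b (never raises either), so fill the grid row by row in increasing a, and left to right within a row: each cell's successors are then already labelled.
      b=0  b=1  b=2  b=3  b=4
a=0:    L    W    L    W    W
a=1:    L    W    L    W    W
a=2:    L    W    L    W    W
a=3:    L    W    L    W    W
a=4:    W    L    W    L    W
a=5:    W    L    W    L    W
a=6:    W    L    W    L    W
Cells with no legal move (terminal, hence L): (0,0), (1,0), (2,0), (3,0).
The remaining L cells, each justified by listing all of its moves:
(0,2): →(0,1)(W) only, which is W, so L
(1,2): →(1,1)(W) only, which is W, so L
(2,2): →(2,1)(W) only, which is W, so L
(3,2): →(3,1)(W) only, which is W, so L
(4,1): →(0,1)(W), (4,0)(W) — all W, so L
(4,3): →(0,3)(W), (4,2)(W) — all W, so L
(5,1): →(1,1)(W), (0,1)(W), (5,0)(W) — all W, so L
(5,3): →(1,3)(W), (0,3)(W), (5,2)(W) — all W, so L
(6,1): →(2,1)(W), (1,1)(W), (6,0)(W) — all W, so L
(6,3): →(2,3)(W), (1,3)(W), (6,2)(W) — all W, so L
Every other cell has at least one move into one of the L cells above, so it is W.
From (6,4), the L positions reachable in one move are: (6,3).

Move to (6,3).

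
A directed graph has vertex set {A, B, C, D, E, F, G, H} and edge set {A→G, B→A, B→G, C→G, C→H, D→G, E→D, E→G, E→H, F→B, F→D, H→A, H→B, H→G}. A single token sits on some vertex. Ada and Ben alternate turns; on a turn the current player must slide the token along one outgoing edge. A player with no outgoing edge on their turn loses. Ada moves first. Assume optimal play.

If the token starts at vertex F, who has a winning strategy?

Ben wins.

Build the W/L table. Terminal = L. A non-terminal position is W if it has a move to some L; otherwise it is L.
Every edge goes from a vertex to one that appears earlier in the order G, A, B, H, C, D, F, E, so processing vertices in that order labels each vertex after all of its successors.
G: no outgoing edge → L
A: →G(L), so W
B: →G(L), so W
H: →G(L), so W
C: →G(L), so W
D: →G(L), so W
F: →D(W), B(W) — all W, so L
E: →G(L), so W
The starting position F is L: whatever Ada does, the opponent receives a W position.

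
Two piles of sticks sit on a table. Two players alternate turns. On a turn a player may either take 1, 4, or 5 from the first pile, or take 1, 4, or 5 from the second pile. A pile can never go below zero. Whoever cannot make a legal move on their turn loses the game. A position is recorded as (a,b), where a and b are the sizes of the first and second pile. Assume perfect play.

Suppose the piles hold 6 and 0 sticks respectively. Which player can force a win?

The first player wins.

Label each position W (a win for the player to move) or L (a loss). A position with no legal move is L; any other position is W exactly when some move reaches an L, and L when every move reaches a W.
No move ever increases a pile, so every position that can arise here has a ≤ 6 and b ≤ 0; it is enough to label the cells with 0 ≤ a ≤ 6 and 0 ≤ b ≤ 0.
Every move lowers a or b (never raises either), so fill the grid row by row in increasing a, and left to right within a row: each cell's successors are then already labelled.
      b=0
a=0:    L
a=1:    W
a=2:    L
a=3:    W
a=4:    W
a=5:    W
a=6:    W
Cells with no legal move (terminal, hence L): (0,0).
The remaining L cells, each justified by listing all of its moves:
(2,0): →(1,0)(W) only, which is W, so L
Every other cell has at least one move into one of the L cells above, so it is W.
From (6,0) the player to move can move to (2,0), reaching an L position.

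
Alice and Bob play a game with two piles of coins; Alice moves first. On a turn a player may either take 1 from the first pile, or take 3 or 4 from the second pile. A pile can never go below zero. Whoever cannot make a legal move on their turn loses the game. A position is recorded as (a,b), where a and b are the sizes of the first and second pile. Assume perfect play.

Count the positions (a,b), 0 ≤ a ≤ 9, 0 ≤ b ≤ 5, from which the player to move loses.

Compute win/loss labels from the base case upward. A position with no move is L. Any other position is W if it can reach an L in one move, else L.
Every move lowers a or b (never raises either), so fill the grid row by row in increasing a, and left to right within a row: each cell's successors are then already labelled.
      b=0  b=1  b=2  b=3  b=4  b=5
a=0:    L    L    L    W    W    W
a=1:    W    W    W    L    L    L
a=2:    L    L    L    W    W    W
a=3:    W    W    W    L    L    L
a=4:    L    L    L    W    W    W
a=5:    W    W    W    L    L    L
a=6:    L    L    L    W    W    W
a=7:    W    W    W    L    L    L
a=8:    L    L    L    W    W    W
a=9:    W    W    W    L    L    L
Cells with no legal move (terminal, hence L): (0,0), (0,1), (0,2).
The remaining L cells, each justified by listing all of its moves:
(1,3): only reaches (0,3)(W), (1,0)(W), all W → L
(1,4): only reaches (0,4)(W), (1,1)(W), (1,0)(W), all W → L
(1,5): only reaches (0,5)(W), (1,2)(W), (1,1)(W), all W → L
(2,0): only reaches (1,0)(W), which is W → L
(2,1): only reaches (1,1)(W), which is W → L
(2,2): only reaches (1,2)(W), which is W → L
(3,3): only reaches (2,3)(W), (3,0)(W), all W → L
(3,4): only reaches (2,4)(W), (3,1)(W), (3,0)(W), all W → L
(3,5): only reaches (2,5)(W), (3,2)(W), (3,1)(W), all W → L
(4,0): only reaches (3,0)(W), which is W → L
(4,1): only reaches (3,1)(W), which is W → L
(4,2): only reaches (3,2)(W), which is W → L
(5,3): only reaches (4,3)(W), (5,0)(W), all W → L
(5,4): only reaches (4,4)(W), (5,1)(W), (5,0)(W), all W → L
(5,5): only reaches (4,5)(W), (5,2)(W), (5,1)(W), all W → L
(6,0): only reaches (5,0)(W), which is W → L
(6,1): only reaches (5,1)(W), which is W → L
(6,2): only reaches (5,2)(W), which is W → L
(7,3): only reaches (6,3)(W), (7,0)(W), all W → L
(7,4): only reaches (6,4)(W), (7,1)(W), (7,0)(W), all W → L
(7,5): only reaches (6,5)(W), (7,2)(W), (7,1)(W), all W → L
(8,0): only reaches (7,0)(W), which is W → L
(8,1): only reaches (7,1)(W), which is W → L
(8,2): only reaches (7,2)(W), which is W → L
(9,3): only reaches (8,3)(W), (9,0)(W), all W → L
(9,4): only reaches (8,4)(W), (9,1)(W), (9,0)(W), all W → L
(9,5): only reaches (8,5)(W), (9,2)(W), (9,1)(W), all W → L
Every other cell has at least one move into one of the L cells above, so it is W.
L cells per row: a=0: 3, a=1: 3, a=2: 3, a=3: 3, a=4: 3, a=5: 3, a=6: 3, a=7: 3, a=8: 3, a=9: 3; total 30.

30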